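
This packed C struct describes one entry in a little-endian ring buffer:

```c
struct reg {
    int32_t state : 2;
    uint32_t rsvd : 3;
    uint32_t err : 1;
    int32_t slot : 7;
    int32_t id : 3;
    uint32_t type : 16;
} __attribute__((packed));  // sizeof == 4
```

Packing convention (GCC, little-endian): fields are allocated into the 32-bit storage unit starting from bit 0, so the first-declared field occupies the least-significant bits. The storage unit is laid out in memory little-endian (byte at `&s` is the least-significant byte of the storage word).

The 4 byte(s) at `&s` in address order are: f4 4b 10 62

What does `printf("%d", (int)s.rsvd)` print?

[0]=0xf4 [1]=0x4b [2]=0x10 [3]=0x62 (little-endian) → word 0x62104bf4
state:2 @ bit 0 → (0x62104bf4>>0)&0x3 = 0x0
rsvd:3 @ bit 2 → (0x62104bf4>>2)&0x7 = 0x5  ←
err:1 @ bit 5 → (0x62104bf4>>5)&0x1 = 0x1
slot:7 @ bit 6 → (0x62104bf4>>6)&0x7f = 0x2f
id:3 @ bit 13 → (0x62104bf4>>13)&0x7 = 0x2
type:16 @ bit 16 → (0x62104bf4>>16)&0xffff = 0x6210

5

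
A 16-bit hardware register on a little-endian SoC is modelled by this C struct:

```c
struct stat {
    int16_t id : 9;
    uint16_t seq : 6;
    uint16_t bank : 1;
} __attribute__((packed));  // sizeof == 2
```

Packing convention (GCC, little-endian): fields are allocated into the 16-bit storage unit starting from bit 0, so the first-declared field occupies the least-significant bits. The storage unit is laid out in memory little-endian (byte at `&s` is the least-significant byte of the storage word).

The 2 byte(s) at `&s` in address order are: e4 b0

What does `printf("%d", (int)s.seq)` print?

[0]=0xe4 [1]=0xb0 (little-endian) → word 0xb0e4
id:9 @ bit 0 → (0xb0e4>>0)&0x1ff = 0xe4
seq:6 @ bit 9 → (0xb0e4>>9)&0x3f = 0x18  ←
bank:1 @ bit 15 → (0xb0e4>>15)&0x1 = 0x1

24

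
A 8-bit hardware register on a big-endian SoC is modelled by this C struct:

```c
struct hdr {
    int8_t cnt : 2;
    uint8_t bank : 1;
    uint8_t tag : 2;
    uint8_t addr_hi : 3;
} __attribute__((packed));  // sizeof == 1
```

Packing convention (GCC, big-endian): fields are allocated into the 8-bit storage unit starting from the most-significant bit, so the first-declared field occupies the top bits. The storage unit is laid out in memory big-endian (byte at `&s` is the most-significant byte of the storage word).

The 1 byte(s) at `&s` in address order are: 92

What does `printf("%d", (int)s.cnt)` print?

-2

[0]=0x92 (big-endian) → word 0x92
cnt [6+:2] = (word>>6) & 0x3 = 2  ←
bank [5+:1] = (word>>5) & 0x1 = 0
tag [3+:2] = (word>>3) & 0x3 = 2
addr_hi [0+:3] = (word>>0) & 0x7 = 2
cnt signed 2b, MSB=1: 2 - 4 = -2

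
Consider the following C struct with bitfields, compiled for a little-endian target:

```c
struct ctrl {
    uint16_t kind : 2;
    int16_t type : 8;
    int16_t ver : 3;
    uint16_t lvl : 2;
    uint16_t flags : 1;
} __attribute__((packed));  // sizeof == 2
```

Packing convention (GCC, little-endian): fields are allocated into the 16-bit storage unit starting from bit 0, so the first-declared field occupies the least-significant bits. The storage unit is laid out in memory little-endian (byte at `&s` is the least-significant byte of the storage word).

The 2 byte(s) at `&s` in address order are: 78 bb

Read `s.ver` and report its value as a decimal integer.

-2

[0]=0x78 [1]=0xbb (little-endian) → word 0xbb78
kind [0+:2] = (word>>0) & 0x3 = 0
type [2+:8] = (word>>2) & 0xff = 222
ver [10+:3] = (word>>10) & 0x7 = 6  ←
lvl [13+:2] = (word>>13) & 0x3 = 1
flags [15+:1] = (word>>15) & 0x1 = 1
ver signed 3b, MSB=1: 6 - 8 = -2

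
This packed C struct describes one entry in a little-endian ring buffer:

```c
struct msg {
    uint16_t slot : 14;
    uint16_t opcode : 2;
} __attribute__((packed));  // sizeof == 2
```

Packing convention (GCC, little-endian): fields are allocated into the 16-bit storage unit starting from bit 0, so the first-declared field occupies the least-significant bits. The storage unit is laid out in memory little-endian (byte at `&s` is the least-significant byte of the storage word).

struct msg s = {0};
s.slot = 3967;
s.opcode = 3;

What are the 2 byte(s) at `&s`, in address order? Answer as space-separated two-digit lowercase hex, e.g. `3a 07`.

[0+:14] slot=3967 & 0x3fff = 0xf7f; word=0x0f7f
[14+:2] opcode=3 & 0x3 = 0x3; word=0xcf7f
word = 0xcf7f → little-endian bytes:
  [0]=0x7f  [1]=0xcf

7f cf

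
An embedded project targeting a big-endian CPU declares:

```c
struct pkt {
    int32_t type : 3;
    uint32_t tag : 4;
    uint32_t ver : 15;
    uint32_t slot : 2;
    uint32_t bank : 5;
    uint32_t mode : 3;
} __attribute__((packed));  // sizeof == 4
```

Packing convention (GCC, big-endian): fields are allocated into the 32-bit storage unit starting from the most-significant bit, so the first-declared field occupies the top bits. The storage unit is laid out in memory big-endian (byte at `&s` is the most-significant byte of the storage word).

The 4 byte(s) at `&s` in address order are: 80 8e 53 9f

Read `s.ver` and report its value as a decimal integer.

[0]=0x80 [1]=0x8e [2]=0x53 [3]=0x9f (big-endian) → word 0x808e539f
type [29+:3] = (word>>29) & 0x7 = 4
tag [25+:4] = (word>>25) & 0xf = 0
ver [10+:15] = (word>>10) & 0x7fff = 9108  ←
slot [8+:2] = (word>>8) & 0x3 = 3
bank [3+:5] = (word>>3) & 0x1f = 19
mode [0+:3] = (word>>0) & 0x7 = 7

9108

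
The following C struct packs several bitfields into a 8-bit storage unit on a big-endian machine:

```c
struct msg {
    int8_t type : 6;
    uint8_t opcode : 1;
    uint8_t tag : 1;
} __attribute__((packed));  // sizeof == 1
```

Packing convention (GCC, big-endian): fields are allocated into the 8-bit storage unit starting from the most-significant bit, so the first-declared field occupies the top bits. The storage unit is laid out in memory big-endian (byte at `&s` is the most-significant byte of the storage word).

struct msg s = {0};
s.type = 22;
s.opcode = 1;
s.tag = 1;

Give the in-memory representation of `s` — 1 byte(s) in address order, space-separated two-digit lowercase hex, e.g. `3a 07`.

[2+:6] type=22 & 0x3f = 0x16; word=0x58
[1+:1] opcode=1 & 0x1 = 0x1; word=0x5a
[0+:1] tag=1 & 0x1 = 0x1; word=0x5b
word = 0x5b → big-endian bytes:
  [0]=0x5b

5b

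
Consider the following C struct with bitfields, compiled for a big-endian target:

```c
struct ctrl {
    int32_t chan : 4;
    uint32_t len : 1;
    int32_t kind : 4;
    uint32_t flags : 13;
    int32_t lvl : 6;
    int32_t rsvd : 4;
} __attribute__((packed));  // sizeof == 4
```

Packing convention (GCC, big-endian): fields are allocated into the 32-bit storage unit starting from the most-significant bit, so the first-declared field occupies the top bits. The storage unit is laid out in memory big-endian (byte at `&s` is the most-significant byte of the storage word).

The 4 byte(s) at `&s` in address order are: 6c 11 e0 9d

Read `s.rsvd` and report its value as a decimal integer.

-3

[0]=0x6c [1]=0x11 [2]=0xe0 [3]=0x9d (big-endian) → word 0x6c11e09d
chan:4 @ bit 28 → (0x6c11e09d>>28)&0xf = 0x6
len:1 @ bit 27 → (0x6c11e09d>>27)&0x1 = 0x1
kind:4 @ bit 23 → (0x6c11e09d>>23)&0xf = 0x8
flags:13 @ bit 10 → (0x6c11e09d>>10)&0x1fff = 0x478
lvl:6 @ bit 4 → (0x6c11e09d>>4)&0x3f = 0x9
rsvd:4 @ bit 0 → (0x6c11e09d>>0)&0xf = 0xd  ←
rsvd signed 4b, MSB=1: 13 - 16 = -3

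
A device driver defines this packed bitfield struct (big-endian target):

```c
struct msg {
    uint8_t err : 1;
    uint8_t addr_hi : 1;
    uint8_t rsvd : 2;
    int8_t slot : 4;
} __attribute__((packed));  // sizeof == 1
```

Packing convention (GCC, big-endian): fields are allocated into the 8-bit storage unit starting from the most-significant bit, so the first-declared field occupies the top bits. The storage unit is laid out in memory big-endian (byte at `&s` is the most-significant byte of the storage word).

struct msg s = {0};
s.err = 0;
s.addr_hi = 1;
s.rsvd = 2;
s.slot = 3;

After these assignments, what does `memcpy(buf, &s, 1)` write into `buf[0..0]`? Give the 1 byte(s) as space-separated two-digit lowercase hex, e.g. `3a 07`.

err (1b) val=0 bits=0x0 at bit 7: 0x00
addr_hi (1b) val=1 bits=0x1 at bit 6: 0x40
rsvd (2b) val=2 bits=0x2 at bit 4: 0x60
slot (4b) val=3 bits=0x3 at bit 0: 0x63
word = 0x63 → big-endian bytes:
  [0]=0x63

63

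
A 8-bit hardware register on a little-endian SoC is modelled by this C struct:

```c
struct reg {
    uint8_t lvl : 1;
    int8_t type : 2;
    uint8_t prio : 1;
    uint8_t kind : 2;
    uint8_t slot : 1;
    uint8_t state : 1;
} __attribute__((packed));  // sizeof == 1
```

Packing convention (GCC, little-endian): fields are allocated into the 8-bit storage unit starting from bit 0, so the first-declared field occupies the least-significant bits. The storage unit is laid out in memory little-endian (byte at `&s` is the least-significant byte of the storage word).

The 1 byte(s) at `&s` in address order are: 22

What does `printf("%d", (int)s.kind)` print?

[0]=0x22 (little-endian) → word 0x22
lvl [0+:1] = (word>>0) & 0x1 = 0
type [1+:2] = (word>>1) & 0x3 = 1
prio [3+:1] = (word>>3) & 0x1 = 0
kind [4+:2] = (word>>4) & 0x3 = 2  ←
slot [6+:1] = (word>>6) & 0x1 = 0
state [7+:1] = (word>>7) & 0x1 = 0

2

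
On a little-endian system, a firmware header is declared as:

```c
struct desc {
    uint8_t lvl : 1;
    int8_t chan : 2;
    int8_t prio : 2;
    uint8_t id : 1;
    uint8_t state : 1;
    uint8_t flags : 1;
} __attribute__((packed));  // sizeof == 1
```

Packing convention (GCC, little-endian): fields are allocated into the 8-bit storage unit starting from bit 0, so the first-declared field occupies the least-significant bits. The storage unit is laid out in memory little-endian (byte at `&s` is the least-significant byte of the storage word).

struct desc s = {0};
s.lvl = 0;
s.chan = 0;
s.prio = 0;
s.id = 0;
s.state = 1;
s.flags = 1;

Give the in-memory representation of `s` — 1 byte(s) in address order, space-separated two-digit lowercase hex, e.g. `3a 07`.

lvl:1 = 0 → 0x0 << 0 → word 0x00
chan:2 = 0 → 0x0 << 1 → word 0x00
prio:2 = 0 → 0x0 << 3 → word 0x00
id:1 = 0 → 0x0 << 5 → word 0x00
state:1 = 1 → 0x1 << 6 → word 0x40
flags:1 = 1 → 0x1 << 7 → word 0xc0
word = 0xc0 → little-endian bytes:
  [0]=0xc0

c0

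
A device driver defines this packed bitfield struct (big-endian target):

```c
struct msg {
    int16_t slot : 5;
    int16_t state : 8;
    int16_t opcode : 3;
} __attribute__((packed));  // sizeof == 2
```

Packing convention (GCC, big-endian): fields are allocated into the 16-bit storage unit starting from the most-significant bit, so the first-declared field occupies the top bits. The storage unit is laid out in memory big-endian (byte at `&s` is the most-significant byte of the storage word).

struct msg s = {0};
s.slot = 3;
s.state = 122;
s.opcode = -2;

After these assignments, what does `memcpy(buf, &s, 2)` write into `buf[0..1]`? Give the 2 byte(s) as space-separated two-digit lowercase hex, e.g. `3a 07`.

slot:5 = 3 → 0x3 << 11 → word 0x1800
state:8 = 122 → 0x7a << 3 → word 0x1bd0
opcode:3 = -2 → 0x6 << 0 → word 0x1bd6
word = 0x1bd6 → big-endian bytes:
  [0]=0x1b  [1]=0xd6

1b d6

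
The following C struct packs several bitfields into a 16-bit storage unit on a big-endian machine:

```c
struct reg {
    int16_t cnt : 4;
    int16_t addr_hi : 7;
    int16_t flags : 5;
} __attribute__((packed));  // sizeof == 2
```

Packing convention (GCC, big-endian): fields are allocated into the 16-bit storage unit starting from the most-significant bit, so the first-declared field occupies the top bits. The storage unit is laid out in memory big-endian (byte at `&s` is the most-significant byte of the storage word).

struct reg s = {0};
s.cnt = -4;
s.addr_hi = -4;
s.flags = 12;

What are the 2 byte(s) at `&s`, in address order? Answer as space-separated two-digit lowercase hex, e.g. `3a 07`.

cnt (4b) val=-4 bits=0xc at bit 12: 0xc000
addr_hi (7b) val=-4 bits=0x7c at bit 5: 0xcf80
flags (5b) val=12 bits=0xc at bit 0: 0xcf8c
word = 0xcf8c → big-endian bytes:
  [0]=0xcf  [1]=0x8c

cf 8c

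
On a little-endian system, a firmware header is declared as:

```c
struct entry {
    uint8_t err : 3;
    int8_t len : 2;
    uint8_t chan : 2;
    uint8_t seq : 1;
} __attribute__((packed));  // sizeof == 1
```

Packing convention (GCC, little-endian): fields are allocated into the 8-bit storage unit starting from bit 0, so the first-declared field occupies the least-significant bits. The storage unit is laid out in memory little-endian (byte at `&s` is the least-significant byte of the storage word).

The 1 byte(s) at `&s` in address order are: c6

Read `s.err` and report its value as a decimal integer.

[0]=0xc6 (little-endian) → word 0xc6
err:3 @ bit 0 → (0xc6>>0)&0x7 = 0x6  ←
len:2 @ bit 3 → (0xc6>>3)&0x3 = 0x0
chan:2 @ bit 5 → (0xc6>>5)&0x3 = 0x2
seq:1 @ bit 7 → (0xc6>>7)&0x1 = 0x1

6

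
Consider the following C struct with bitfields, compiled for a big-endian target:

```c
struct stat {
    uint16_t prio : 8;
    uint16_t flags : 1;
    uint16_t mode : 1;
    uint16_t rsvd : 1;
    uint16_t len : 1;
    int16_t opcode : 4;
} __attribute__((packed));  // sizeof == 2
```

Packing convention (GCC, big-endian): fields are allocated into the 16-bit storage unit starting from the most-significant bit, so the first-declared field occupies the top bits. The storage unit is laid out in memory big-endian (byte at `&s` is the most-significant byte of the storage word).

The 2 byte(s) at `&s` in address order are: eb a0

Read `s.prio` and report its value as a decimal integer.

235

[0]=0xeb [1]=0xa0 (big-endian) → word 0xeba0
prio:8 @ bit 8 → (0xeba0>>8)&0xff = 0xeb  ←
flags:1 @ bit 7 → (0xeba0>>7)&0x1 = 0x1
mode:1 @ bit 6 → (0xeba0>>6)&0x1 = 0x0
rsvd:1 @ bit 5 → (0xeba0>>5)&0x1 = 0x1
len:1 @ bit 4 → (0xeba0>>4)&0x1 = 0x0
opcode:4 @ bit 0 → (0xeba0>>0)&0xf = 0x0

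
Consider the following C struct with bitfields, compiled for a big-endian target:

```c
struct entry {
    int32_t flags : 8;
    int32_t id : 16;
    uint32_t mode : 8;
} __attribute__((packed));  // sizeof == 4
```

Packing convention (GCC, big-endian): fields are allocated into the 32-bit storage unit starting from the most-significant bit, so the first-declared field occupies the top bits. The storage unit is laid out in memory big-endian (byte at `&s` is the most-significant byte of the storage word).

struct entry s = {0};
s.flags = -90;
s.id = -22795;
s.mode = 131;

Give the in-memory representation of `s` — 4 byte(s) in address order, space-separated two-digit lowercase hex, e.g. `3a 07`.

a6 a6 f5 83

flags (8b) val=-90 bits=0xa6 at bit 24: 0xa6000000
id (16b) val=-22795 bits=0xa6f5 at bit 8: 0xa6a6f500
mode (8b) val=131 bits=0x83 at bit 0: 0xa6a6f583
word = 0xa6a6f583 → big-endian bytes:
  [0]=0xa6  [1]=0xa6  [2]=0xf5  [3]=0x83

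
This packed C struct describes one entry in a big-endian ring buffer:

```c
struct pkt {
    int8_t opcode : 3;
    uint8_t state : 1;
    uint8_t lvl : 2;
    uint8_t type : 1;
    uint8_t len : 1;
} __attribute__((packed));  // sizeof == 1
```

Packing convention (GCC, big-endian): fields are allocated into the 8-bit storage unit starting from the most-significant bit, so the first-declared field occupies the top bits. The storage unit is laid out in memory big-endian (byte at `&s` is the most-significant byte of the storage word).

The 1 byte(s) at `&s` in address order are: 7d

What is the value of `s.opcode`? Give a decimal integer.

3

[0]=0x7d (big-endian) → word 0x7d
opcode [5+:3] = (word>>5) & 0x7 = 3  ←
state [4+:1] = (word>>4) & 0x1 = 1
lvl [2+:2] = (word>>2) & 0x3 = 3
type [1+:1] = (word>>1) & 0x1 = 0
len [0+:1] = (word>>0) & 0x1 = 1
opcode signed 3b, MSB=0: value = 3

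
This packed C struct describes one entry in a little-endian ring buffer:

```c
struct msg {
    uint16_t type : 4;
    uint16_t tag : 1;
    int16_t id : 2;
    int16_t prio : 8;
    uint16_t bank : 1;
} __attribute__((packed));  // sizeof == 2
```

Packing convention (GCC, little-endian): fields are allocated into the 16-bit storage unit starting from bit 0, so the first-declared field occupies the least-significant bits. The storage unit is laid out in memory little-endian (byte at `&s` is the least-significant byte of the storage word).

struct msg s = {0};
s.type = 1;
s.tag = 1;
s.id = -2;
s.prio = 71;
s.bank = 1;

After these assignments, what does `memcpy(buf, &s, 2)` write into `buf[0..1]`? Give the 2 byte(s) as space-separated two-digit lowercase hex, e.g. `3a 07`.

d1 a3

[0+:4] type=1 & 0xf = 0x1; word=0x0001
[4+:1] tag=1 & 0x1 = 0x1; word=0x0011
[5+:2] id=-2 & 0x3 = 0x2; word=0x0051
[7+:8] prio=71 & 0xff = 0x47; word=0x23d1
[15+:1] bank=1 & 0x1 = 0x1; word=0xa3d1
word = 0xa3d1 → little-endian bytes:
  [0]=0xd1  [1]=0xa3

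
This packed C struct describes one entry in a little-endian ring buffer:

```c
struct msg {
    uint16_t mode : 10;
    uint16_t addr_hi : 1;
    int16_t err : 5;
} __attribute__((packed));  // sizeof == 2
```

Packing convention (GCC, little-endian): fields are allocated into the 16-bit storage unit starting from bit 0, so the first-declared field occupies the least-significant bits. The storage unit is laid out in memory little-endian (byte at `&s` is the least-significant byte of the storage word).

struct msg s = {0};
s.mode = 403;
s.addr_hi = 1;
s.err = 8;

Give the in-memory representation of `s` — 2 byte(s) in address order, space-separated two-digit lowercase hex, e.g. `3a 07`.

[0+:10] mode=403 & 0x3ff = 0x193; word=0x0193
[10+:1] addr_hi=1 & 0x1 = 0x1; word=0x0593
[11+:5] err=8 & 0x1f = 0x8; word=0x4593
word = 0x4593 → little-endian bytes:
  [0]=0x93  [1]=0x45

93 45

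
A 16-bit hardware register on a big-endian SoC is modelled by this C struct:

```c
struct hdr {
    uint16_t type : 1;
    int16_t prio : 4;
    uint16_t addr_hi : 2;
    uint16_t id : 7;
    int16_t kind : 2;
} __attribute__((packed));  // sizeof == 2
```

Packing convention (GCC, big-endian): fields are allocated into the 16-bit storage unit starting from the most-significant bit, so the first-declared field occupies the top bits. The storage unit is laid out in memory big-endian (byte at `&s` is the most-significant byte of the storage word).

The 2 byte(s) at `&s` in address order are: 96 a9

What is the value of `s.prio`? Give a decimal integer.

[0]=0x96 [1]=0xa9 (big-endian) → word 0x96a9
type:1 @ bit 15 → (0x96a9>>15)&0x1 = 0x1
prio:4 @ bit 11 → (0x96a9>>11)&0xf = 0x2  ←
addr_hi:2 @ bit 9 → (0x96a9>>9)&0x3 = 0x3
id:7 @ bit 2 → (0x96a9>>2)&0x7f = 0x2a
kind:2 @ bit 0 → (0x96a9>>0)&0x3 = 0x1
prio signed 4b, MSB=0: value = 2

2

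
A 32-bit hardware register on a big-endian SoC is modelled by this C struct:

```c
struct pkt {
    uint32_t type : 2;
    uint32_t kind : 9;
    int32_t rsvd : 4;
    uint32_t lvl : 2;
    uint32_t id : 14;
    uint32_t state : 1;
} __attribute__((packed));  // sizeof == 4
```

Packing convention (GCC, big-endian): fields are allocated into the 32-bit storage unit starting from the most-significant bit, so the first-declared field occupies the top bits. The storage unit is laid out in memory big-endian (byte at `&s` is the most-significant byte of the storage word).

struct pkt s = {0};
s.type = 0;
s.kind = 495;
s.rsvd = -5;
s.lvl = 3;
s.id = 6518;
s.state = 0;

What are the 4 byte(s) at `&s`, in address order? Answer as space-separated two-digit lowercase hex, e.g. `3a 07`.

[30+:2] type=0 & 0x3 = 0x0; word=0x00000000
[21+:9] kind=495 & 0x1ff = 0x1ef; word=0x3de00000
[17+:4] rsvd=-5 & 0xf = 0xb; word=0x3df60000
[15+:2] lvl=3 & 0x3 = 0x3; word=0x3df78000
[1+:14] id=6518 & 0x3fff = 0x1976; word=0x3df7b2ec
[0+:1] state=0 & 0x1 = 0x0; word=0x3df7b2ec
word = 0x3df7b2ec → big-endian bytes:
  [0]=0x3d  [1]=0xf7  [2]=0xb2  [3]=0xec

3d f7 b2 ec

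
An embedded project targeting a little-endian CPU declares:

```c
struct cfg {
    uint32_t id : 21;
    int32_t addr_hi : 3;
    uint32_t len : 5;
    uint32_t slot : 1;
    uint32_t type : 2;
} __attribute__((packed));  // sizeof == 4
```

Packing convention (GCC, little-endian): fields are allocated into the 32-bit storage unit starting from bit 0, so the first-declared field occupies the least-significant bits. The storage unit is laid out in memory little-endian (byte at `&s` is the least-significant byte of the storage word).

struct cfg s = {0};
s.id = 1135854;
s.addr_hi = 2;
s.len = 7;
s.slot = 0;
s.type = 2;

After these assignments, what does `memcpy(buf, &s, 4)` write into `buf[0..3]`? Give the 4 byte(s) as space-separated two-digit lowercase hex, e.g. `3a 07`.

id (21b) val=1135854 bits=0x1154ee at bit 0: 0x001154ee
addr_hi (3b) val=2 bits=0x2 at bit 21: 0x005154ee
len (5b) val=7 bits=0x7 at bit 24: 0x075154ee
slot (1b) val=0 bits=0x0 at bit 29: 0x075154ee
type (2b) val=2 bits=0x2 at bit 30: 0x875154ee
word = 0x875154ee → little-endian bytes:
  [0]=0xee  [1]=0x54  [2]=0x51  [3]=0x87

ee 54 51 87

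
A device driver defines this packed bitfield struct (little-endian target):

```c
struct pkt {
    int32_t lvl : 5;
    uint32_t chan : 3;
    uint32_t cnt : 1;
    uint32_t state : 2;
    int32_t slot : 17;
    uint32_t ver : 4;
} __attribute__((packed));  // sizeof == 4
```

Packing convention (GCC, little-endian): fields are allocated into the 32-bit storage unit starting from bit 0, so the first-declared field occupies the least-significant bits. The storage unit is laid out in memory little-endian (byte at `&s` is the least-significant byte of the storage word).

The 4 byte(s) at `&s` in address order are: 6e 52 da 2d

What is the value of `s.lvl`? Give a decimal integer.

[0]=0x6e [1]=0x52 [2]=0xda [3]=0x2d (little-endian) → word 0x2dda526e
lvl [0+:5] = (word>>0) & 0x1f = 14  ←
chan [5+:3] = (word>>5) & 0x7 = 3
cnt [8+:1] = (word>>8) & 0x1 = 0
state [9+:2] = (word>>9) & 0x3 = 1
slot [11+:17] = (word>>11) & 0x1ffff = 113482
ver [28+:4] = (word>>28) & 0xf = 2
lvl signed 5b, MSB=0: value = 14

14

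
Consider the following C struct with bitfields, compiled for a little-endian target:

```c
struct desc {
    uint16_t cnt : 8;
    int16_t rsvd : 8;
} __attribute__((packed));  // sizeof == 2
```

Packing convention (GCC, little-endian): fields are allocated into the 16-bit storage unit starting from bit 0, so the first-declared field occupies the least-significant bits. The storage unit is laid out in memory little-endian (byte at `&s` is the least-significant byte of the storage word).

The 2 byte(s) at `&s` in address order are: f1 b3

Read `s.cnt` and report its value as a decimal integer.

241

[0]=0xf1 [1]=0xb3 (little-endian) → word 0xb3f1
cnt [0+:8] = (word>>0) & 0xff = 241  ←
rsvd [8+:8] = (word>>8) & 0xff = 179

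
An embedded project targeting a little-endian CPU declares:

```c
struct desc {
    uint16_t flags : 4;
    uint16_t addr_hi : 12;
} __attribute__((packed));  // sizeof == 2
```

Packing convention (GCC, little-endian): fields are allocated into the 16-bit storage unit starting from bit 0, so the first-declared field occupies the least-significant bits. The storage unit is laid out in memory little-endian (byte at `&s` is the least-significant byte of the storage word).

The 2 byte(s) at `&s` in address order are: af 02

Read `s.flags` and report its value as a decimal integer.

15

[0]=0xaf [1]=0x02 (little-endian) → word 0x02af
flags:4 @ bit 0 → (0x02af>>0)&0xf = 0xf  ←
addr_hi:12 @ bit 4 → (0x02af>>4)&0xfff = 0x2a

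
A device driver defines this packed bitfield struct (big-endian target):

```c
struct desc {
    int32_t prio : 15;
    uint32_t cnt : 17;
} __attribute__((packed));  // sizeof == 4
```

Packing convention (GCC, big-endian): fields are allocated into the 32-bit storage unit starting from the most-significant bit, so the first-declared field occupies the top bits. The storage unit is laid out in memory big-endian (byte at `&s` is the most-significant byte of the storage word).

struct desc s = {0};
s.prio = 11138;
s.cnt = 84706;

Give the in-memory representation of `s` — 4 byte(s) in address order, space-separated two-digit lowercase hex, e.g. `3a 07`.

57 05 4a e2

[17+:15] prio=11138 & 0x7fff = 0x2b82; word=0x57040000
[0+:17] cnt=84706 & 0x1ffff = 0x14ae2; word=0x57054ae2
word = 0x57054ae2 → big-endian bytes:
  [0]=0x57  [1]=0x05  [2]=0x4a  [3]=0xe2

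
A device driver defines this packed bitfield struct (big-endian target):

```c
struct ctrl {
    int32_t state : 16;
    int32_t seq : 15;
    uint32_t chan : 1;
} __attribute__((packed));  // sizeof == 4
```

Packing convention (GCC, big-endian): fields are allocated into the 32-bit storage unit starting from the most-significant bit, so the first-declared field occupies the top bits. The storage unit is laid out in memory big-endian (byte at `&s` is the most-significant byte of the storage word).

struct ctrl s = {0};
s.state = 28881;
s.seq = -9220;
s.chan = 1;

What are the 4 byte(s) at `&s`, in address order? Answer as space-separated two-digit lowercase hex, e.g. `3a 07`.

[16+:16] state=28881 & 0xffff = 0x70d1; word=0x70d10000
[1+:15] seq=-9220 & 0x7fff = 0x5bfc; word=0x70d1b7f8
[0+:1] chan=1 & 0x1 = 0x1; word=0x70d1b7f9
word = 0x70d1b7f9 → big-endian bytes:
  [0]=0x70  [1]=0xd1  [2]=0xb7  [3]=0xf9

70 d1 b7 f9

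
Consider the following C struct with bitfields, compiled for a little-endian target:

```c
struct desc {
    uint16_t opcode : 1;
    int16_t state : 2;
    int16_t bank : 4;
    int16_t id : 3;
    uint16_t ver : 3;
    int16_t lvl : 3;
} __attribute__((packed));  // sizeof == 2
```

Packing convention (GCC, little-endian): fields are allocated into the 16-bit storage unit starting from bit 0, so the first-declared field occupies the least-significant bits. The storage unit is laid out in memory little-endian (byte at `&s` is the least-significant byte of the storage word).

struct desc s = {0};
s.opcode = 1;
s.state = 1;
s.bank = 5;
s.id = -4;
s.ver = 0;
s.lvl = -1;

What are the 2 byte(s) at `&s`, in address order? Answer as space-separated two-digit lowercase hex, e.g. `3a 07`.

2b e2

[0+:1] opcode=1 & 0x1 = 0x1; word=0x0001
[1+:2] state=1 & 0x3 = 0x1; word=0x0003
[3+:4] bank=5 & 0xf = 0x5; word=0x002b
[7+:3] id=-4 & 0x7 = 0x4; word=0x022b
[10+:3] ver=0 & 0x7 = 0x0; word=0x022b
[13+:3] lvl=-1 & 0x7 = 0x7; word=0xe22b
word = 0xe22b → little-endian bytes:
  [0]=0x2b  [1]=0xe2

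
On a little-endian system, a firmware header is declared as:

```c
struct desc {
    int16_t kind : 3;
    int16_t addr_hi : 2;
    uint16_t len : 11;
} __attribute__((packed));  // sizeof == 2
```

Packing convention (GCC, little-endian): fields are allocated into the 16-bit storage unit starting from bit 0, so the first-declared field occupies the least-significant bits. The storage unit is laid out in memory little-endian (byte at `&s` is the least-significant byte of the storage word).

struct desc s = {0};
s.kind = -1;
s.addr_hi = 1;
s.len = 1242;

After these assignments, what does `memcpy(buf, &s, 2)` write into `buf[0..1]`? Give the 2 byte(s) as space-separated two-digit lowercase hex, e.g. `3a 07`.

[0+:3] kind=-1 & 0x7 = 0x7; word=0x0007
[3+:2] addr_hi=1 & 0x3 = 0x1; word=0x000f
[5+:11] len=1242 & 0x7ff = 0x4da; word=0x9b4f
word = 0x9b4f → little-endian bytes:
  [0]=0x4f  [1]=0x9b

4f 9b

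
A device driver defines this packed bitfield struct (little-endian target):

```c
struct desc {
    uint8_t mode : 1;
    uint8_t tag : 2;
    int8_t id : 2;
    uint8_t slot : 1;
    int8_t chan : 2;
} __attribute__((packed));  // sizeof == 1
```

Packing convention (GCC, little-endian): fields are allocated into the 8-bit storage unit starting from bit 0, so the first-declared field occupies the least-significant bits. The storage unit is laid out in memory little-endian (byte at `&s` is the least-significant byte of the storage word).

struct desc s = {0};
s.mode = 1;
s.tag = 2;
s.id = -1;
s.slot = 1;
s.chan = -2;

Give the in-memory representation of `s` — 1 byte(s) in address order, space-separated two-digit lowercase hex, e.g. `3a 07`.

bd

[0+:1] mode=1 & 0x1 = 0x1; word=0x01
[1+:2] tag=2 & 0x3 = 0x2; word=0x05
[3+:2] id=-1 & 0x3 = 0x3; word=0x1d
[5+:1] slot=1 & 0x1 = 0x1; word=0x3d
[6+:2] chan=-2 & 0x3 = 0x2; word=0xbd
word = 0xbd → little-endian bytes:
  [0]=0xbd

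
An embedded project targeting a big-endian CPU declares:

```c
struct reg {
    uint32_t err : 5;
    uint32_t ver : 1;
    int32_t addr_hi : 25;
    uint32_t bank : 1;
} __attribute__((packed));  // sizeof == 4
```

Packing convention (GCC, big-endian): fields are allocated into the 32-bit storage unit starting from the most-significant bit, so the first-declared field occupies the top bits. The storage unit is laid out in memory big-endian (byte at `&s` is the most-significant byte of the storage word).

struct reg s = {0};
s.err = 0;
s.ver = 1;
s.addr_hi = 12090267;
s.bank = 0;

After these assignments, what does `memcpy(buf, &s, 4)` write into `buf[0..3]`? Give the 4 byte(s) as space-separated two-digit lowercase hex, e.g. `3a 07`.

err (5b) val=0 bits=0x0 at bit 27: 0x00000000
ver (1b) val=1 bits=0x1 at bit 26: 0x04000000
addr_hi (25b) val=12090267 bits=0xb87b9b at bit 1: 0x0570f736
bank (1b) val=0 bits=0x0 at bit 0: 0x0570f736
word = 0x0570f736 → big-endian bytes:
  [0]=0x05  [1]=0x70  [2]=0xf7  [3]=0x36

05 70 f7 36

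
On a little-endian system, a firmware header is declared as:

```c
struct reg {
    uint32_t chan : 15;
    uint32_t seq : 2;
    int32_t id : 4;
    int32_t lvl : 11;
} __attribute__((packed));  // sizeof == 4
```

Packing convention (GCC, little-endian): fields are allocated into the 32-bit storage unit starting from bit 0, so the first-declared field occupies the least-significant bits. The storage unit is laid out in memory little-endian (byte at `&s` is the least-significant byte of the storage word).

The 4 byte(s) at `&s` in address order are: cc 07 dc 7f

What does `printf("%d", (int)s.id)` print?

-2

[0]=0xcc [1]=0x07 [2]=0xdc [3]=0x7f (little-endian) → word 0x7fdc07cc
chan [0+:15] = (word>>0) & 0x7fff = 1996
seq [15+:2] = (word>>15) & 0x3 = 0
id [17+:4] = (word>>17) & 0xf = 14  ←
lvl [21+:11] = (word>>21) & 0x7ff = 1022
id signed 4b, MSB=1: 14 - 16 = -2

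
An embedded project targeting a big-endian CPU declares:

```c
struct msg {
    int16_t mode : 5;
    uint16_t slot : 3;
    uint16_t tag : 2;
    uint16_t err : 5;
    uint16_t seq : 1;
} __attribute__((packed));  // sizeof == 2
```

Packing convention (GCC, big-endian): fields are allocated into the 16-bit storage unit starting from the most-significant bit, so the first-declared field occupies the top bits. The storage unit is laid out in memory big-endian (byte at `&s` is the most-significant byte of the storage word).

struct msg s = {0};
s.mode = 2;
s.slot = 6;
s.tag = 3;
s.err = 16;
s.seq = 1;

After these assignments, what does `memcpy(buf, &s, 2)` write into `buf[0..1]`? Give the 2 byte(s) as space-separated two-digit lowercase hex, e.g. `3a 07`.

16 e1

mode (5b) val=2 bits=0x2 at bit 11: 0x1000
slot (3b) val=6 bits=0x6 at bit 8: 0x1600
tag (2b) val=3 bits=0x3 at bit 6: 0x16c0
err (5b) val=16 bits=0x10 at bit 1: 0x16e0
seq (1b) val=1 bits=0x1 at bit 0: 0x16e1
word = 0x16e1 → big-endian bytes:
  [0]=0x16  [1]=0xe1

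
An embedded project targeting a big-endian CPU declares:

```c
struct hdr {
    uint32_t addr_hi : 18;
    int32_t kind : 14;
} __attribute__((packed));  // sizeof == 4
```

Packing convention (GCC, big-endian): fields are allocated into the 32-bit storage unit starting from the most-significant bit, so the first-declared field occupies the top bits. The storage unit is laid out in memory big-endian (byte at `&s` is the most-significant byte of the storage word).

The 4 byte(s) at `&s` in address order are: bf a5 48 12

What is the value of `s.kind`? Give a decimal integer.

[0]=0xbf [1]=0xa5 [2]=0x48 [3]=0x12 (big-endian) → word 0xbfa54812
addr_hi:18 @ bit 14 → (0xbfa54812>>14)&0x3ffff = 0x2fe95
kind:14 @ bit 0 → (0xbfa54812>>0)&0x3fff = 0x812  ←
kind signed 14b, MSB=0: value = 2066

2066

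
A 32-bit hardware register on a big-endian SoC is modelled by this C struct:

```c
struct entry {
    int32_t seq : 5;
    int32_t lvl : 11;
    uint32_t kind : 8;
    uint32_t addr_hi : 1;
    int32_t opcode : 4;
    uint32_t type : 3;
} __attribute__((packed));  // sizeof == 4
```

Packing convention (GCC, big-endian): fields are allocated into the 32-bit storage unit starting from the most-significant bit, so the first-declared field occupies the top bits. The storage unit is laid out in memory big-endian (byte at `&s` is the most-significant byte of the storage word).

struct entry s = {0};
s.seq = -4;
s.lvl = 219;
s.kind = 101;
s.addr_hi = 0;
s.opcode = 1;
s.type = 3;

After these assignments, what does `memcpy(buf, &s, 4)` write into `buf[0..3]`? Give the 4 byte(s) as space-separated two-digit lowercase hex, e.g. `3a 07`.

e0 db 65 0b

seq:5 = -4 → 0x1c << 27 → word 0xe0000000
lvl:11 = 219 → 0xdb << 16 → word 0xe0db0000
kind:8 = 101 → 0x65 << 8 → word 0xe0db6500
addr_hi:1 = 0 → 0x0 << 7 → word 0xe0db6500
opcode:4 = 1 → 0x1 << 3 → word 0xe0db6508
type:3 = 3 → 0x3 << 0 → word 0xe0db650b
word = 0xe0db650b → big-endian bytes:
  [0]=0xe0  [1]=0xdb  [2]=0x65  [3]=0x0b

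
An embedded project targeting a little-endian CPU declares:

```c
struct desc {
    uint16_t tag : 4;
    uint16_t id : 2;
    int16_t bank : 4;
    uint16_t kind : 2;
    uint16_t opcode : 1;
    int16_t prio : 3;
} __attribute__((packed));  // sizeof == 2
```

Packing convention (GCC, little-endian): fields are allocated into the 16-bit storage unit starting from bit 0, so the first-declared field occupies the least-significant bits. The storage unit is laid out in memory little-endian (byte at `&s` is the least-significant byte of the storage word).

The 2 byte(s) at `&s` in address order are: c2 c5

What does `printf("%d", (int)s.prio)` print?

[0]=0xc2 [1]=0xc5 (little-endian) → word 0xc5c2
tag [0+:4] = (word>>0) & 0xf = 2
id [4+:2] = (word>>4) & 0x3 = 0
bank [6+:4] = (word>>6) & 0xf = 7
kind [10+:2] = (word>>10) & 0x3 = 1
opcode [12+:1] = (word>>12) & 0x1 = 0
prio [13+:3] = (word>>13) & 0x7 = 6  ←
prio signed 3b, MSB=1: 6 - 8 = -2

-2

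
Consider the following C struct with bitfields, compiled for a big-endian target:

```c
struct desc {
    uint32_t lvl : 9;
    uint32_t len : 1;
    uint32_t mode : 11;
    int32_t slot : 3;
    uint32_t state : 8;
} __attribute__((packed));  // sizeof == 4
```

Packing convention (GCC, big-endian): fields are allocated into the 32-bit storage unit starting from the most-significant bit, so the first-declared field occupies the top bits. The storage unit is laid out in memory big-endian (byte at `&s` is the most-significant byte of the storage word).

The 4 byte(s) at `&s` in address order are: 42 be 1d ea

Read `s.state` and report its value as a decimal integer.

234

[0]=0x42 [1]=0xbe [2]=0x1d [3]=0xea (big-endian) → word 0x42be1dea
lvl:9 @ bit 23 → (0x42be1dea>>23)&0x1ff = 0x85
len:1 @ bit 22 → (0x42be1dea>>22)&0x1 = 0x0
mode:11 @ bit 11 → (0x42be1dea>>11)&0x7ff = 0x7c3
slot:3 @ bit 8 → (0x42be1dea>>8)&0x7 = 0x5
state:8 @ bit 0 → (0x42be1dea>>0)&0xff = 0xea  ←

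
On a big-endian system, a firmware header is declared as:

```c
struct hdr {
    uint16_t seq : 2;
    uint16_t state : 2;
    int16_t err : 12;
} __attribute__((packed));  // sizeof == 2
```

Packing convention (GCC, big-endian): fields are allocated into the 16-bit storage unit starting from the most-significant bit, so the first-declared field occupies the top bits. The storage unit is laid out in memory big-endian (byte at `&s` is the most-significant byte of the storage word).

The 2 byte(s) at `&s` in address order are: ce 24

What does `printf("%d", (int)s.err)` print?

[0]=0xce [1]=0x24 (big-endian) → word 0xce24
seq:2 @ bit 14 → (0xce24>>14)&0x3 = 0x3
state:2 @ bit 12 → (0xce24>>12)&0x3 = 0x0
err:12 @ bit 0 → (0xce24>>0)&0xfff = 0xe24  ←
err signed 12b, MSB=1: 3620 - 4096 = -476

-476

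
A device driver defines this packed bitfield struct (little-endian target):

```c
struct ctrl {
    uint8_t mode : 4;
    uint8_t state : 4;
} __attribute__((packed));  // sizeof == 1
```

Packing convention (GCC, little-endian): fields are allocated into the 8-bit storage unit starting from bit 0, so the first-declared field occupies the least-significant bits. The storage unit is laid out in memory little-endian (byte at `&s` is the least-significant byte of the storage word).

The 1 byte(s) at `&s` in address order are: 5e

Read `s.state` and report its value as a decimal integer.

5

[0]=0x5e (little-endian) → word 0x5e
mode:4 @ bit 0 → (0x5e>>0)&0xf = 0xe
state:4 @ bit 4 → (0x5e>>4)&0xf = 0x5  ←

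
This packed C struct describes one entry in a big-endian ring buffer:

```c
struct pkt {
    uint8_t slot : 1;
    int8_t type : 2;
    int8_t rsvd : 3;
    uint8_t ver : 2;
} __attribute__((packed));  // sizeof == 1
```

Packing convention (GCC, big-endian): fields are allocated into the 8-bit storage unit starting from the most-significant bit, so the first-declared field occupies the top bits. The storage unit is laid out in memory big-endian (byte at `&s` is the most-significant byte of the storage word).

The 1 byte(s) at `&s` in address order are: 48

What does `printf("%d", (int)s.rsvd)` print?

2

[0]=0x48 (big-endian) → word 0x48
slot [7+:1] = (word>>7) & 0x1 = 0
type [5+:2] = (word>>5) & 0x3 = 2
rsvd [2+:3] = (word>>2) & 0x7 = 2  ←
ver [0+:2] = (word>>0) & 0x3 = 0
rsvd signed 3b, MSB=0: value = 2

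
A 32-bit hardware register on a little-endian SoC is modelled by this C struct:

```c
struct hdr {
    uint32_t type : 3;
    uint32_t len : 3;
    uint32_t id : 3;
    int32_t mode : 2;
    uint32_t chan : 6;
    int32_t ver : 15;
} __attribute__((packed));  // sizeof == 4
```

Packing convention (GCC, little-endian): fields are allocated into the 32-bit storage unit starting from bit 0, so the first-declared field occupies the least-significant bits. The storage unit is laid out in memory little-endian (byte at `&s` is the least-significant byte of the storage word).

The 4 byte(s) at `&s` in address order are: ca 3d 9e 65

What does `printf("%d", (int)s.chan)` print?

[0]=0xca [1]=0x3d [2]=0x9e [3]=0x65 (little-endian) → word 0x659e3dca
type:3 @ bit 0 → (0x659e3dca>>0)&0x7 = 0x2
len:3 @ bit 3 → (0x659e3dca>>3)&0x7 = 0x1
id:3 @ bit 6 → (0x659e3dca>>6)&0x7 = 0x7
mode:2 @ bit 9 → (0x659e3dca>>9)&0x3 = 0x2
chan:6 @ bit 11 → (0x659e3dca>>11)&0x3f = 0x7  ←
ver:15 @ bit 17 → (0x659e3dca>>17)&0x7fff = 0x32cf

7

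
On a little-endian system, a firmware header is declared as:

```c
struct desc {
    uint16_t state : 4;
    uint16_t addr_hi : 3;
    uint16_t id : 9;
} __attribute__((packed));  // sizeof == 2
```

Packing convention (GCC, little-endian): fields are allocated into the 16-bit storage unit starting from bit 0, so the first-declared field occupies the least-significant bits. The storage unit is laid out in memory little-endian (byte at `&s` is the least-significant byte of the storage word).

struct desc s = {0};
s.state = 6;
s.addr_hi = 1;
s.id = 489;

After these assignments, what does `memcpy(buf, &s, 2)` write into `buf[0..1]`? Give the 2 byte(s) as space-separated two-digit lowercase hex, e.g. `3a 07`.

96 f4

[0+:4] state=6 & 0xf = 0x6; word=0x0006
[4+:3] addr_hi=1 & 0x7 = 0x1; word=0x0016
[7+:9] id=489 & 0x1ff = 0x1e9; word=0xf496
word = 0xf496 → little-endian bytes:
  [0]=0x96  [1]=0xf4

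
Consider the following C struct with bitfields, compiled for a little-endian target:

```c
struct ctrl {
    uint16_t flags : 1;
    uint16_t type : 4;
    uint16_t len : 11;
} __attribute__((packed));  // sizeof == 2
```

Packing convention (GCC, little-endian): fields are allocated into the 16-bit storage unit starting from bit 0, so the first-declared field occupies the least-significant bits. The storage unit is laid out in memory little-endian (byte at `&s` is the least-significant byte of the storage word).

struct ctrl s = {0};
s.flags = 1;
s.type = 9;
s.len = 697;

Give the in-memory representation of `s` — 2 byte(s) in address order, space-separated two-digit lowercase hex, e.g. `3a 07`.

33 57

flags (1b) val=1 bits=0x1 at bit 0: 0x0001
type (4b) val=9 bits=0x9 at bit 1: 0x0013
len (11b) val=697 bits=0x2b9 at bit 5: 0x5733
word = 0x5733 → little-endian bytes:
  [0]=0x33  [1]=0x57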